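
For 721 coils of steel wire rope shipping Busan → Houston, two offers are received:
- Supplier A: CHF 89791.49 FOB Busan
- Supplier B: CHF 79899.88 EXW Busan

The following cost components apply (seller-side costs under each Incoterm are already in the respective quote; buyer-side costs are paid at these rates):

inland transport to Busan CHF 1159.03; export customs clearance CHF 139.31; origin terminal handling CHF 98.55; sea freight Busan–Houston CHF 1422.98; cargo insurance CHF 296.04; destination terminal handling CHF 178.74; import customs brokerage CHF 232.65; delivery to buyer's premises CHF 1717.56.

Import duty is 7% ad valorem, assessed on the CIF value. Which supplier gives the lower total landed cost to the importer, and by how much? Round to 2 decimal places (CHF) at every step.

Supplier B is cheaper by CHF 9089.35

Supplier A (FOB):
CIF value = FOB price + freight + insurance = 89791.49 + 1422.98 + 296.04 = 91510.51
Import duty = 91510.51 × 7% = 6405.74
Buyer bears (A): 1422.98 + 296.04 + 178.74 + 232.65 + 1717.56 = 3847.97
Landed cost (A) = invoice 89791.49 + 3847.97 + duty 6405.74 = 100045.20
Supplier B (EXW):
CIF value = EXW price + inland to port + export clearance + origin terminal + freight + insurance = 79899.88 + 1159.03 + 139.31 + 98.55 + 1422.98 + 296.04 = 83015.79
Import duty = 83015.79 × 7% = 5811.11
Buyer bears (B): 1159.03 + 139.31 + 98.55 + 1422.98 + 296.04 + 178.74 + 232.65 + 1717.56 = 5244.86
Landed cost (B) = invoice 79899.88 + 5244.86 + duty 5811.11 = 90955.85
Difference = |100045.20 − 90955.85| = 9089.35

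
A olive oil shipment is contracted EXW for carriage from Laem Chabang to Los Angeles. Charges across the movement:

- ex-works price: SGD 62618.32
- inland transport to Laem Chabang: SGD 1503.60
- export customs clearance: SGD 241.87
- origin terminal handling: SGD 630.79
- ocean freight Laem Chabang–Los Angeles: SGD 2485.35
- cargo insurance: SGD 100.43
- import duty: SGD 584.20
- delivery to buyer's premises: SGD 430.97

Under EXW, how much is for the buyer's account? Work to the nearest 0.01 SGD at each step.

EXW: the seller makes goods available at their premises; the buyer bears all onward costs.
Seller's account: goods 62618.32 = 62618.32
Buyer's account: inland to port 1503.60 + export clearance 241.87 + origin terminal 630.79 + freight 2485.35 + insurance 100.43 + duty 584.20 + delivery 430.97 = 5977.21

Buyer's account: SGD 5977.21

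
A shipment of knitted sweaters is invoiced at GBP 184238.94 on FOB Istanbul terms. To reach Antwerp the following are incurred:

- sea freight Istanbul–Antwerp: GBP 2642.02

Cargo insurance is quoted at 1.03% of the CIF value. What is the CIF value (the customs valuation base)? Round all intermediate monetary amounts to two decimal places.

Let C be the CIF value. C = FOB price + freight + 1.03% × C
C − 1.03% × C = 184238.94 + 2642.02
0.9897 × C = 186880.96
C = 186880.96 / 0.9897 = 188825.87
Insurance premium = 1.03% × 188825.87 = 1944.91

CIF value: GBP 188825.87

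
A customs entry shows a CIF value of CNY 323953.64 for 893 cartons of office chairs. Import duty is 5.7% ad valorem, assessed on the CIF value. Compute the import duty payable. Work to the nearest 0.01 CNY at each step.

Import duty = 323953.64 × 5.7% = 18465.36

Import duty: CNY 18465.36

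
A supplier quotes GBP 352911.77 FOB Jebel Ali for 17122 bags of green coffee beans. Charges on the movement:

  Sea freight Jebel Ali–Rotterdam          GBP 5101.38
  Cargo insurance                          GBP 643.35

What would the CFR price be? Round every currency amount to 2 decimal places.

Not relevant to the conversion: insurance — on the buyer under both terms; not part of either seller's price.
From FOB to CFR, the seller additionally bears: freight.
CFR price = 352911.77 + 5101.38 = 358013.15

CFR price: GBP 358013.15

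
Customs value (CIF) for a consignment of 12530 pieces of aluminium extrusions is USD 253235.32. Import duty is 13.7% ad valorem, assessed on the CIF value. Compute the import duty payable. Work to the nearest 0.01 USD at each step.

Import duty = 253235.32 × 13.7% = 34693.24

Import duty: USD 34693.24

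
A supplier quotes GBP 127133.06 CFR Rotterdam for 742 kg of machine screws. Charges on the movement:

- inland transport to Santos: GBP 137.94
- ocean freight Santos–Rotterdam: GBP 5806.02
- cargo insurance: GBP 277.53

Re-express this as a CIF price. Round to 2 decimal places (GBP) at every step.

Not relevant to the conversion: inland to port, freight — on the seller under both CFR and CIF; already in the CFR price and stays in the CIF price.
From CFR to CIF, the seller additionally bears: insurance.
CIF price = 127133.06 + 277.53 = 127410.59

CIF price: GBP 127410.59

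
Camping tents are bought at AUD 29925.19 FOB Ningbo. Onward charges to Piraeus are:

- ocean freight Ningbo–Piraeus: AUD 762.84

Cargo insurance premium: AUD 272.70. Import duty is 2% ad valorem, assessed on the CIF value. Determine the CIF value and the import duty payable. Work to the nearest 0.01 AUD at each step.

CIF value: AUD 30960.73; import duty: AUD 619.21

CIF = FOB price + freight + insurance
CIF = 29925.19 + 762.84 + 272.70 = 30960.73
Import duty = 30960.73 × 2% = 619.21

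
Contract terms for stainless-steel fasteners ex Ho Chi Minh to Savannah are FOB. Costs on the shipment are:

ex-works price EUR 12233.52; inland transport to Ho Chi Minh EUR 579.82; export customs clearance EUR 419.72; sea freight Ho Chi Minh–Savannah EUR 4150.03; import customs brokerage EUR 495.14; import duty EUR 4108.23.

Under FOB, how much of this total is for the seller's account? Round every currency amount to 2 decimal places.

Seller's account: EUR 13233.06

FOB: the seller bears costs until goods are on board at the origin port; the buyer bears freight, insurance and all costs thereafter.
Seller's account: goods 12233.52 + inland to port 579.82 + export clearance 419.72 = 13233.06
Buyer's account: freight 4150.03 + brokerage 495.14 + duty 4108.23 = 8753.40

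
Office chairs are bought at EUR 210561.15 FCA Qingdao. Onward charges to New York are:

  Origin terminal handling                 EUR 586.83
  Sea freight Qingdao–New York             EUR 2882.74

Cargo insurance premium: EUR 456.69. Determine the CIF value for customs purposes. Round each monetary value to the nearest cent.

CIF value: EUR 214487.41

CIF = FCA price + pre-shipment costs + freight + insurance
CIF = 210561.15 + 586.83 + 2882.74 + 456.69 = 214487.41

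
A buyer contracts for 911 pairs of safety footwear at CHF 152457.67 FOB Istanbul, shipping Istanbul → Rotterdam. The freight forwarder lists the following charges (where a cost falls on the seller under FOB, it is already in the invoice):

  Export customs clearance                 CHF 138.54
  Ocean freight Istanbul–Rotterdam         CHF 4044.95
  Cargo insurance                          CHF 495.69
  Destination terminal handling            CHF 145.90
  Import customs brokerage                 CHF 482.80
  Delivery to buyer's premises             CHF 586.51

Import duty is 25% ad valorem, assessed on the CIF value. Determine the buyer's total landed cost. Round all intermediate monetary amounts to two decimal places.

FOB: the seller bears costs until goods are on board at the origin port; the buyer bears freight, insurance and all costs thereafter.
Already in the invoice (seller's account under FOB): export clearance — exclude.
CIF value = FOB price + freight + insurance = 152457.67 + 4044.95 + 495.69 = 156998.31
Import duty = 156998.31 × 25% = 39249.58
Buyer bears: freight 4044.95 + insurance 495.69 + destination terminal 145.90 + brokerage 482.80 + delivery 586.51 + duty 39249.58 = 45005.43
Landed cost = invoice 152457.67 + 45005.43 = 197463.10

Total landed cost: CHF 197463.10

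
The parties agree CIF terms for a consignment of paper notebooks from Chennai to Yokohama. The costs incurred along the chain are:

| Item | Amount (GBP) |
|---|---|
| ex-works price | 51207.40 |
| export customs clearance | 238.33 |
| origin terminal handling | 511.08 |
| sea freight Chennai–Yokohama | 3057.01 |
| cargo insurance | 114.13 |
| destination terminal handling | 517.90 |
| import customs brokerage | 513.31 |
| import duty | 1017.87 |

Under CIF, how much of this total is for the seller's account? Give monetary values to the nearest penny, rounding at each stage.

CIF: the seller pays costs through ocean freight and marine insurance to the destination port.
Seller's account: goods 51207.40 + export clearance 238.33 + origin terminal 511.08 + freight 3057.01 + insurance 114.13 = 55127.95
Buyer's account: destination terminal 517.90 + brokerage 513.31 + duty 1017.87 = 2049.08

Seller's account: GBP 55127.95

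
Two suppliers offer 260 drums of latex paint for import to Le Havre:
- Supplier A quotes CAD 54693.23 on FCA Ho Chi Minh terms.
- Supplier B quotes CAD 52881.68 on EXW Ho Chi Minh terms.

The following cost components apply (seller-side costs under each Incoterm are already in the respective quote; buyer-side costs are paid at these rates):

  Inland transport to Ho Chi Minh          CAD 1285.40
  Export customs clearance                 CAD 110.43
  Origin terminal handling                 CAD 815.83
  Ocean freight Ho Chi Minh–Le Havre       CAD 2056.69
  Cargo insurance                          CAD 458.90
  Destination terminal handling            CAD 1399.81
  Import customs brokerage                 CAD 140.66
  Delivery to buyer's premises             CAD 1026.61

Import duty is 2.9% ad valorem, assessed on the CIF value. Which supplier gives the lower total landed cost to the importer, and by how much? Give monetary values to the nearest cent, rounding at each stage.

Supplier A (FCA):
CIF value = FCA price + origin terminal + freight + insurance = 54693.23 + 815.83 + 2056.69 + 458.90 = 58024.65
Import duty = 58024.65 × 2.9% = 1682.71
Buyer bears (A): 815.83 + 2056.69 + 458.90 + 1399.81 + 140.66 + 1026.61 = 5898.50
Landed cost (A) = invoice 54693.23 + 5898.50 + duty 1682.71 = 62274.44
Supplier B (EXW):
CIF value = EXW price + inland to port + export clearance + origin terminal + freight + insurance = 52881.68 + 1285.40 + 110.43 + 815.83 + 2056.69 + 458.90 = 57608.93
Import duty = 57608.93 × 2.9% = 1670.66
Buyer bears (B): 1285.40 + 110.43 + 815.83 + 2056.69 + 458.90 + 1399.81 + 140.66 + 1026.61 = 7294.33
Landed cost (B) = invoice 52881.68 + 7294.33 + duty 1670.66 = 61846.67
Difference = |62274.44 − 61846.67| = 427.77

Supplier B is cheaper by CAD 427.77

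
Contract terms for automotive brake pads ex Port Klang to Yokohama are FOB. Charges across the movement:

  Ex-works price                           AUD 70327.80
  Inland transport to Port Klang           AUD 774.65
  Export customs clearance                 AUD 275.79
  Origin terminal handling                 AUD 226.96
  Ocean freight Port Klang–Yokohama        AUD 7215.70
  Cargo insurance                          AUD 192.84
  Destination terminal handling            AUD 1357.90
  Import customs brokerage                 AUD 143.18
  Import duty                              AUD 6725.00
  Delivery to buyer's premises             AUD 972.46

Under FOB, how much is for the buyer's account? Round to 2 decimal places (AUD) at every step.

FOB: the seller bears costs until goods are on board at the origin port; the buyer bears freight, insurance and all costs thereafter.
Seller's account: goods 70327.80 + inland to port 774.65 + export clearance 275.79 + origin terminal 226.96 = 71605.20
Buyer's account: freight 7215.70 + insurance 192.84 + destination terminal 1357.90 + brokerage 143.18 + duty 6725.00 + delivery 972.46 = 16607.08

Buyer's account: AUD 16607.08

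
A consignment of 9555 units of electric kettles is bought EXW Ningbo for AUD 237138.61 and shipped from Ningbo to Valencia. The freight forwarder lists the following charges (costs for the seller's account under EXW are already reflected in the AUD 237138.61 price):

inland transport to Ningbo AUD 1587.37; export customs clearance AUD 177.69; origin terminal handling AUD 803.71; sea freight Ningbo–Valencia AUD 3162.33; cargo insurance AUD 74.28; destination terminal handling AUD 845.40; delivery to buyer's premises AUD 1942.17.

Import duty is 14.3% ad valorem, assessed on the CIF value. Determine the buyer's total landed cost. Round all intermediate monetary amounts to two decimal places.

Total landed cost: AUD 280472.55

EXW: the seller makes goods available at their premises; the buyer bears all onward costs.
CIF value = EXW price + inland to port + export clearance + origin terminal + freight + insurance = 237138.61 + 1587.37 + 177.69 + 803.71 + 3162.33 + 74.28 = 242943.99
Import duty = 242943.99 × 14.3% = 34740.99
Buyer bears: inland to port 1587.37 + export clearance 177.69 + origin terminal 803.71 + freight 3162.33 + insurance 74.28 + destination terminal 845.40 + delivery 1942.17 + duty 34740.99 = 43333.94
Landed cost = invoice 237138.61 + 43333.94 = 280472.55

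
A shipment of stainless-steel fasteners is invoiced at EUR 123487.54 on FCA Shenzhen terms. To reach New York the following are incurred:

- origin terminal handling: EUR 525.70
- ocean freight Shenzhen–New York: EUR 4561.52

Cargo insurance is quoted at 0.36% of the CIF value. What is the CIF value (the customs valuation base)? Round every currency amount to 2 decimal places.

CIF value: EUR 129039.30

Let C be the CIF value. C = FCA price + pre-shipment costs + freight + 0.36% × C
C − 0.36% × C = 123487.54 + 525.70 + 4561.52
0.9964 × C = 128574.76
C = 128574.76 / 0.9964 = 129039.30
Insurance premium = 0.36% × 129039.30 = 464.54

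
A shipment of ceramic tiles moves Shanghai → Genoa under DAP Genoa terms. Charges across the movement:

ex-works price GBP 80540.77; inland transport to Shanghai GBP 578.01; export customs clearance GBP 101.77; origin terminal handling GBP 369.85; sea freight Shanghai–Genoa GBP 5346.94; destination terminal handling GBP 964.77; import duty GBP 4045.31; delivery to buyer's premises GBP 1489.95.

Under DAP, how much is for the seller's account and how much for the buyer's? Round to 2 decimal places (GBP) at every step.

DAP: the seller bears all costs to the named destination except import duty and clearance.
Seller's account: goods 80540.77 + inland to port 578.01 + export clearance 101.77 + origin terminal 369.85 + freight 5346.94 + destination terminal 964.77 + delivery 1489.95 = 89392.06
Buyer's account: duty 4045.31 = 4045.31

Seller: GBP 89392.06; buyer: GBP 4045.31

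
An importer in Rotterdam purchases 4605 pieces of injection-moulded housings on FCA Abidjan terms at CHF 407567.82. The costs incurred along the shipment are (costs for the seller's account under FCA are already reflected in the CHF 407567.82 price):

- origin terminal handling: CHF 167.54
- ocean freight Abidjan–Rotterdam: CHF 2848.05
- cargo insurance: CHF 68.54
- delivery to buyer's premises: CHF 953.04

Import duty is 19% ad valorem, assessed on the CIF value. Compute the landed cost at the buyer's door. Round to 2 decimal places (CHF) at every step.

Total landed cost: CHF 489628.86

FCA: the seller delivers export-cleared goods to the carrier; the buyer bears costs from that point.
CIF value = FCA price + origin terminal + freight + insurance = 407567.82 + 167.54 + 2848.05 + 68.54 = 410651.95
Import duty = 410651.95 × 19% = 78023.87
Buyer bears: origin terminal 167.54 + freight 2848.05 + insurance 68.54 + delivery 953.04 + duty 78023.87 = 82061.04
Landed cost = invoice 407567.82 + 82061.04 = 489628.86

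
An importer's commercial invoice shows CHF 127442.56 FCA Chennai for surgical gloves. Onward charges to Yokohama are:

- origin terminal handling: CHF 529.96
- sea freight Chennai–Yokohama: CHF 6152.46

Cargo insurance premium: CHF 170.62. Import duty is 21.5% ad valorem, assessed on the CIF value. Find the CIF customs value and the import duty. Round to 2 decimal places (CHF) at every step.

CIF = FCA price + pre-shipment costs + freight + insurance
CIF = 127442.56 + 529.96 + 6152.46 + 170.62 = 134295.60
Import duty = 134295.60 × 21.5% = 28873.55

CIF value: CHF 134295.60; import duty: CHF 28873.55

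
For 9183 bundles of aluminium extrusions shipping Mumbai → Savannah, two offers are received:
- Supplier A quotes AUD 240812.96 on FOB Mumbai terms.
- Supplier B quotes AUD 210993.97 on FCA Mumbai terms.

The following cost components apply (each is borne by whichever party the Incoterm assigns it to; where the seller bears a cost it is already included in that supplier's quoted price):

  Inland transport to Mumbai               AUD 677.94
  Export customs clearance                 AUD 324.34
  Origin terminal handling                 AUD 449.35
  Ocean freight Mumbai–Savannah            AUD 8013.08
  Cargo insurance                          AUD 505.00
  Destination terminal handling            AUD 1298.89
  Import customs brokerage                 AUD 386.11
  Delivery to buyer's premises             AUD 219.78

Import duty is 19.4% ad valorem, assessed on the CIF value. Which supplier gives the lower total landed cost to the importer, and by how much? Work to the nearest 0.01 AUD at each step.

Supplier B is cheaper by AUD 35067.35

Supplier A (FOB):
CIF value = FOB price + freight + insurance = 240812.96 + 8013.08 + 505.00 = 249331.04
Import duty = 249331.04 × 19.4% = 48370.22
Buyer bears (A): 8013.08 + 505.00 + 1298.89 + 386.11 + 219.78 = 10422.86
Landed cost (A) = invoice 240812.96 + 10422.86 + duty 48370.22 = 299606.04
Supplier B (FCA):
CIF value = FCA price + origin terminal + freight + insurance = 210993.97 + 449.35 + 8013.08 + 505.00 = 219961.40
Import duty = 219961.40 × 19.4% = 42672.51
Buyer bears (B): 449.35 + 8013.08 + 505.00 + 1298.89 + 386.11 + 219.78 = 10872.21
Landed cost (B) = invoice 210993.97 + 10872.21 + duty 42672.51 = 264538.69
Difference = |299606.04 − 264538.69| = 35067.35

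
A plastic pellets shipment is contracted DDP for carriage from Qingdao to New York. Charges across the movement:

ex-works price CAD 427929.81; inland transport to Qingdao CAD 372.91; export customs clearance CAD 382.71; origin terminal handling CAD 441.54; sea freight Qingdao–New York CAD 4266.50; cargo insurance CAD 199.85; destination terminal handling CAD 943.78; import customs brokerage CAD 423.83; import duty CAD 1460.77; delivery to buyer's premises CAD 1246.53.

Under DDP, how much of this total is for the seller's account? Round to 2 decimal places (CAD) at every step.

DDP: the seller bears all costs including import duty.
Seller's account: goods 427929.81 + inland to port 372.91 + export clearance 382.71 + origin terminal 441.54 + freight 4266.50 + insurance 199.85 + destination terminal 943.78 + brokerage 423.83 + duty 1460.77 + delivery 1246.53 = 437668.23
Buyer's account: 0.00

Seller's account: CAD 437668.23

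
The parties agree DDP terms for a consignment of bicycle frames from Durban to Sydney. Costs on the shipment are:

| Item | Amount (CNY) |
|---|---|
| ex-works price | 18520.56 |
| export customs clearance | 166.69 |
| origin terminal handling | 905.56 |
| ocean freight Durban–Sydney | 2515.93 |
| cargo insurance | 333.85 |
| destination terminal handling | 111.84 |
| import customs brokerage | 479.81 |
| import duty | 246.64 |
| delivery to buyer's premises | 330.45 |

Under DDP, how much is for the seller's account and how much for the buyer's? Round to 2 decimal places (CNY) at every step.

DDP: the seller bears all costs including import duty.
Seller's account: goods 18520.56 + export clearance 166.69 + origin terminal 905.56 + freight 2515.93 + insurance 333.85 + destination terminal 111.84 + brokerage 479.81 + duty 246.64 + delivery 330.45 = 23611.33
Buyer's account: 0.00

Seller: CNY 23611.33; buyer: CNY 0.00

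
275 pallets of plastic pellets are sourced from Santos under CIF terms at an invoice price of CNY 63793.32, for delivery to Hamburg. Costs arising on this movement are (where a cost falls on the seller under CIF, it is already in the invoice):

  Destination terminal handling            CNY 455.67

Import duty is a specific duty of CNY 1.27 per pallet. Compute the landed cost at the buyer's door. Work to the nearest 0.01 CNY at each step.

CIF: the seller pays costs through ocean freight and marine insurance to the destination port.
The CIF price already equals the CIF value: 63793.32
Import duty = 275 × 1.27 = 349.25
Buyer bears: destination terminal 455.67 + duty 349.25 = 804.92
Landed cost = invoice 63793.32 + 804.92 = 64598.24

Total landed cost: CNY 64598.24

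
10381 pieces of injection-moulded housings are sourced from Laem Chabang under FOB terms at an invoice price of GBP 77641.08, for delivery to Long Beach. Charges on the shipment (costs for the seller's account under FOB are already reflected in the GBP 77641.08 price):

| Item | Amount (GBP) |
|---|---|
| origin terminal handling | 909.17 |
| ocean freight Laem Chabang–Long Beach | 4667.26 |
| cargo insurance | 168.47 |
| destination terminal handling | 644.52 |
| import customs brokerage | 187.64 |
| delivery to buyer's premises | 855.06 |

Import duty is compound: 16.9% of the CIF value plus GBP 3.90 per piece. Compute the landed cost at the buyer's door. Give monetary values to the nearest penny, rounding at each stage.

Total landed cost: GBP 138588.51

FOB: the seller bears costs until goods are on board at the origin port; the buyer bears freight, insurance and all costs thereafter.
Already in the invoice (seller's account under FOB): origin terminal — exclude.
CIF value = FOB price + freight + insurance = 77641.08 + 4667.26 + 168.47 = 82476.81
Ad valorem component: 82476.81 × 16.9% = 13938.58
Specific component: 10381 × 3.90 = 40485.90
Import duty = 13938.58 + 40485.90 = 54424.48
Buyer bears: freight 4667.26 + insurance 168.47 + destination terminal 644.52 + brokerage 187.64 + delivery 855.06 + duty 54424.48 = 60947.43
Landed cost = invoice 77641.08 + 60947.43 = 138588.51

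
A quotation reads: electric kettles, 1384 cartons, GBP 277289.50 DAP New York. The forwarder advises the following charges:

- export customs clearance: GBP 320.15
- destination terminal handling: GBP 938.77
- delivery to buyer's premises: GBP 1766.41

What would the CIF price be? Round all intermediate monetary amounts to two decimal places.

CIF price: GBP 274584.32

Not relevant to the conversion: export clearance — on the seller under both DAP and CIF; already in the DAP price and stays in the CIF price.
From DAP to CIF, the seller no longer bears: destination terminal, delivery.
CIF price = 277289.50 − 938.77 − 1766.41 = 274584.32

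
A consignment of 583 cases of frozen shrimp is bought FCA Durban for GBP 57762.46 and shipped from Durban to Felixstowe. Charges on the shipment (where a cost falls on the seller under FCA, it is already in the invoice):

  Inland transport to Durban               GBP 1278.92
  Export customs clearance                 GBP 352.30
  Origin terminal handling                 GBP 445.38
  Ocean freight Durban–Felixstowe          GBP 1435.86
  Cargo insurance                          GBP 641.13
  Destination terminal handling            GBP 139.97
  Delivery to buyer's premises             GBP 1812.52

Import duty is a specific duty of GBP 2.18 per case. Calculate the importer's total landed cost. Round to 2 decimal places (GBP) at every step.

Total landed cost: GBP 63508.26

FCA: the seller delivers export-cleared goods to the carrier; the buyer bears costs from that point.
Already in the invoice (seller's account under FCA): inland to port, export clearance — exclude.
CIF value = FCA price + origin terminal + freight + insurance = 57762.46 + 445.38 + 1435.86 + 641.13 = 60284.83
Import duty = 583 × 2.18 = 1270.94
Buyer bears: origin terminal 445.38 + freight 1435.86 + insurance 641.13 + destination terminal 139.97 + delivery 1812.52 + duty 1270.94 = 5745.80
Landed cost = invoice 57762.46 + 5745.80 = 63508.26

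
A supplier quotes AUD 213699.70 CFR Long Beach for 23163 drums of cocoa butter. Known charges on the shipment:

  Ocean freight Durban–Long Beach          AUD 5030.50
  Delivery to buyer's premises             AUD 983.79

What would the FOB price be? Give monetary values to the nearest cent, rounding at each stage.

Not relevant to the conversion: delivery — on the buyer under both terms; not part of either seller's price.
From CFR to FOB, the seller no longer bears: freight.
FOB price = 213699.70 − 5030.50 = 208669.20

FOB price: AUD 208669.20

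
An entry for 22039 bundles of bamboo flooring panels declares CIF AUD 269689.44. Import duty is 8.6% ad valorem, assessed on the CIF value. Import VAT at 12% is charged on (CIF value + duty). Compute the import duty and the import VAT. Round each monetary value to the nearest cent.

Import duty: AUD 23193.29; import VAT: AUD 35145.93

Import duty = 269689.44 × 8.6% = 23193.29
VAT base = CIF + duty = 269689.44 + 23193.29 = 292882.73
Import VAT = 292882.73 × 12% = 35145.93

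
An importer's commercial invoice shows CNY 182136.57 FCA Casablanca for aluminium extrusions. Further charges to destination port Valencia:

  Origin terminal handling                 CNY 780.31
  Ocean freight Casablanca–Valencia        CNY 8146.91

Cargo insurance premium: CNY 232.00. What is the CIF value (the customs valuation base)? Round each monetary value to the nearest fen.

CIF value: CNY 191295.79

CIF = FCA price + pre-shipment costs + freight + insurance
CIF = 182136.57 + 780.31 + 8146.91 + 232.00 = 191295.79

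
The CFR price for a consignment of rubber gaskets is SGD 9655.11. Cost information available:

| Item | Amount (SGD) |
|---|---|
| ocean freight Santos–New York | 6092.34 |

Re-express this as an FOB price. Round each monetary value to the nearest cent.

FOB price: SGD 3562.77

From CFR to FOB, the seller no longer bears: freight.
FOB price = 9655.11 − 6092.34 = 3562.77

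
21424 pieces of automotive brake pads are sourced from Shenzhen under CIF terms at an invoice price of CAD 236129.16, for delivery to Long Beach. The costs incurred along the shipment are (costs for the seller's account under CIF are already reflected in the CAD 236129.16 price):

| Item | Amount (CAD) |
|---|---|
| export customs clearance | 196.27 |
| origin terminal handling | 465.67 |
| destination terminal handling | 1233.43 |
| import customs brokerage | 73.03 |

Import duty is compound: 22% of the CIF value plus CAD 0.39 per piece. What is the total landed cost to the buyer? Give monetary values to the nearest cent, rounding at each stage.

CIF: the seller pays costs through ocean freight and marine insurance to the destination port.
Already in the invoice (seller's account under CIF): export clearance, origin terminal — exclude.
The CIF price already equals the CIF value: 236129.16
Ad valorem component: 236129.16 × 22% = 51948.42
Specific component: 21424 × 0.39 = 8355.36
Import duty = 51948.42 + 8355.36 = 60303.78
Buyer bears: destination terminal 1233.43 + brokerage 73.03 + duty 60303.78 = 61610.24
Landed cost = invoice 236129.16 + 61610.24 = 297739.40

Total landed cost: CAD 297739.40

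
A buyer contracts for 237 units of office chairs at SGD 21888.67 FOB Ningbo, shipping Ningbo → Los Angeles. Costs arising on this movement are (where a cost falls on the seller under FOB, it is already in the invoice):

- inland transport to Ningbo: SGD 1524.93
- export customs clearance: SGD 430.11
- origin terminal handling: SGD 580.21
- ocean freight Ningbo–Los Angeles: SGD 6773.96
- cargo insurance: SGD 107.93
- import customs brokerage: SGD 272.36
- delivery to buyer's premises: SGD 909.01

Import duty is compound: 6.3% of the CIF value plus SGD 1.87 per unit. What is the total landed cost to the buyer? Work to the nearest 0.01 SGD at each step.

Total landed cost: SGD 32207.67

FOB: the seller bears costs until goods are on board at the origin port; the buyer bears freight, insurance and all costs thereafter.
Already in the invoice (seller's account under FOB): inland to port, export clearance, origin terminal — exclude.
CIF value = FOB price + freight + insurance = 21888.67 + 6773.96 + 107.93 = 28770.56
Ad valorem component: 28770.56 × 6.3% = 1812.55
Specific component: 237 × 1.87 = 443.19
Import duty = 1812.55 + 443.19 = 2255.74
Buyer bears: freight 6773.96 + insurance 107.93 + brokerage 272.36 + delivery 909.01 + duty 2255.74 = 10319.00
Landed cost = invoice 21888.67 + 10319.00 = 32207.67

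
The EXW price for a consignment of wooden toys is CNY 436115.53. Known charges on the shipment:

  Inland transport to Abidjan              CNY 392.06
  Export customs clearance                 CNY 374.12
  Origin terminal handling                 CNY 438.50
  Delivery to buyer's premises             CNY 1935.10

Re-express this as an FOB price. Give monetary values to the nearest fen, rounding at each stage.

FOB price: CNY 437320.21

Not relevant to the conversion: delivery — on the buyer under both terms; not part of either seller's price.
From EXW to FOB, the seller additionally bears: inland to port, export clearance, origin terminal.
FOB price = 436115.53 + 392.06 + 374.12 + 438.50 = 437320.21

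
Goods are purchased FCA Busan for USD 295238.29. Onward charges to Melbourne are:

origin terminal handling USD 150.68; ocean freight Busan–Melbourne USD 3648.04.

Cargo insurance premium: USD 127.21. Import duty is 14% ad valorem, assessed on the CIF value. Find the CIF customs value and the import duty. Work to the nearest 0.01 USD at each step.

CIF = FCA price + pre-shipment costs + freight + insurance
CIF = 295238.29 + 150.68 + 3648.04 + 127.21 = 299164.22
Import duty = 299164.22 × 14% = 41882.99

CIF value: USD 299164.22; import duty: USD 41882.99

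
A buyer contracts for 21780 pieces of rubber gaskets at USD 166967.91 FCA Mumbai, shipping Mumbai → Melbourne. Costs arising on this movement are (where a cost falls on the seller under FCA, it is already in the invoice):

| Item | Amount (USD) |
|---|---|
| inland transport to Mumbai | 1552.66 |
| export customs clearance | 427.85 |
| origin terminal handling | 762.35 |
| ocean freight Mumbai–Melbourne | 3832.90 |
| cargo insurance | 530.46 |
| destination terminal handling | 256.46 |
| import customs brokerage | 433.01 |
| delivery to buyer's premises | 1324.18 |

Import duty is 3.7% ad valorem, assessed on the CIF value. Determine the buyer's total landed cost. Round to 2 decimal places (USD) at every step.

Total landed cost: USD 180474.73

FCA: the seller delivers export-cleared goods to the carrier; the buyer bears costs from that point.
Already in the invoice (seller's account under FCA): inland to port, export clearance — exclude.
CIF value = FCA price + origin terminal + freight + insurance = 166967.91 + 762.35 + 3832.90 + 530.46 = 172093.62
Import duty = 172093.62 × 3.7% = 6367.46
Buyer bears: origin terminal 762.35 + freight 3832.90 + insurance 530.46 + destination terminal 256.46 + brokerage 433.01 + delivery 1324.18 + duty 6367.46 = 13506.82
Landed cost = invoice 166967.91 + 13506.82 = 180474.73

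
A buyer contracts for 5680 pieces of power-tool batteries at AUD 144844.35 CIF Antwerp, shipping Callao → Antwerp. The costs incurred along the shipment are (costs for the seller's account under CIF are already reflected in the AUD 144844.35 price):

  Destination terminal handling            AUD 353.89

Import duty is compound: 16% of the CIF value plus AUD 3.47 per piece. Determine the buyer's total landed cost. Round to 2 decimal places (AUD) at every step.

CIF: the seller pays costs through ocean freight and marine insurance to the destination port.
The CIF price already equals the CIF value: 144844.35
Ad valorem component: 144844.35 × 16% = 23175.10
Specific component: 5680 × 3.47 = 19709.60
Import duty = 23175.10 + 19709.60 = 42884.70
Buyer bears: destination terminal 353.89 + duty 42884.70 = 43238.59
Landed cost = invoice 144844.35 + 43238.59 = 188082.94

Total landed cost: AUD 188082.94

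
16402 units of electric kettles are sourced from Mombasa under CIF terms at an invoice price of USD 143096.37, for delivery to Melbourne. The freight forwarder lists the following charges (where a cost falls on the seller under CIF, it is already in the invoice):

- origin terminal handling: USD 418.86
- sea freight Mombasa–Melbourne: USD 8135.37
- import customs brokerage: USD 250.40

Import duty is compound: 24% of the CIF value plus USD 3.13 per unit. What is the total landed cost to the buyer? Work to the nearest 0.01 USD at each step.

CIF: the seller pays costs through ocean freight and marine insurance to the destination port.
Already in the invoice (seller's account under CIF): origin terminal, freight — exclude.
The CIF price already equals the CIF value: 143096.37
Ad valorem component: 143096.37 × 24% = 34343.13
Specific component: 16402 × 3.13 = 51338.26
Import duty = 34343.13 + 51338.26 = 85681.39
Buyer bears: brokerage 250.40 + duty 85681.39 = 85931.79
Landed cost = invoice 143096.37 + 85931.79 = 229028.16

Total landed cost: USD 229028.16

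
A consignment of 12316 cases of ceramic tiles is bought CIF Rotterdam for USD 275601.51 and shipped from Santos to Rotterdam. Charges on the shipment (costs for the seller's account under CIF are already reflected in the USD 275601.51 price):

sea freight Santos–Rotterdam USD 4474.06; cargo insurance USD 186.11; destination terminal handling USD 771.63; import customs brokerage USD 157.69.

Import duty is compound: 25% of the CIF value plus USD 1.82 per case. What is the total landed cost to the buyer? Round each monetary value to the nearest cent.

CIF: the seller pays costs through ocean freight and marine insurance to the destination port.
Already in the invoice (seller's account under CIF): freight, insurance — exclude.
The CIF price already equals the CIF value: 275601.51
Ad valorem component: 275601.51 × 25% = 68900.38
Specific component: 12316 × 1.82 = 22415.12
Import duty = 68900.38 + 22415.12 = 91315.50
Buyer bears: destination terminal 771.63 + brokerage 157.69 + duty 91315.50 = 92244.82
Landed cost = invoice 275601.51 + 92244.82 = 367846.33

Total landed cost: USD 367846.33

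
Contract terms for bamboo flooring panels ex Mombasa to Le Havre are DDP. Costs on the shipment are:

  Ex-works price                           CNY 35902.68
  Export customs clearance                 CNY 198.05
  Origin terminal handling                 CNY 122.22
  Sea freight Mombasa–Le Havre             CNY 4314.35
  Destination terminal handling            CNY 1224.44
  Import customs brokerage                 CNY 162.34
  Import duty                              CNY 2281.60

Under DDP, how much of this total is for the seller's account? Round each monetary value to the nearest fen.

DDP: the seller bears all costs including import duty.
Seller's account: goods 35902.68 + export clearance 198.05 + origin terminal 122.22 + freight 4314.35 + destination terminal 1224.44 + brokerage 162.34 + duty 2281.60 = 44205.68
Buyer's account: 0.00

Seller's account: CNY 44205.68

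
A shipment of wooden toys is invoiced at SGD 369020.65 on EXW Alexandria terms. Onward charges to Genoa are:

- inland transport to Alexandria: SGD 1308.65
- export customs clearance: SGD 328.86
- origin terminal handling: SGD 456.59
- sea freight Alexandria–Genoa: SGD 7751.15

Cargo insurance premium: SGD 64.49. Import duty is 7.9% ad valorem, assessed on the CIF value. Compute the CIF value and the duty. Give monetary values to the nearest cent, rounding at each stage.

CIF value: SGD 378930.39; import duty: SGD 29935.50

CIF = EXW price + pre-shipment costs + freight + insurance
CIF = 369020.65 + 1308.65 + 328.86 + 456.59 + 7751.15 + 64.49 = 378930.39
Import duty = 378930.39 × 7.9% = 29935.50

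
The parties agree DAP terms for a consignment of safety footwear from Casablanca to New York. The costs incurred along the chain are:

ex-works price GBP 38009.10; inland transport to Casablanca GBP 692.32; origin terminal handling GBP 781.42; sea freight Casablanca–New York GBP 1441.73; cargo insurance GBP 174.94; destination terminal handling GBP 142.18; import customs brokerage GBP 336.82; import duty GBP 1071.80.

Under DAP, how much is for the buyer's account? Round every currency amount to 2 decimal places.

DAP: the seller bears all costs to the named destination except import duty and clearance.
Seller's account: goods 38009.10 + inland to port 692.32 + origin terminal 781.42 + freight 1441.73 + insurance 174.94 + destination terminal 142.18 = 41241.69
Buyer's account: brokerage 336.82 + duty 1071.80 = 1408.62

Buyer's account: GBP 1408.62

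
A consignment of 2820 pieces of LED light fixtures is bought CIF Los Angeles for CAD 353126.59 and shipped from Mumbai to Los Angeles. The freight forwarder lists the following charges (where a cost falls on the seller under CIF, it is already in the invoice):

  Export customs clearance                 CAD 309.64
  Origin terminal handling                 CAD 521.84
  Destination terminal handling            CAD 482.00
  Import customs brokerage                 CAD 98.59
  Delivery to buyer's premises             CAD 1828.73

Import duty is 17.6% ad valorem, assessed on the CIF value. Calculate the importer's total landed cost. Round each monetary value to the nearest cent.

Total landed cost: CAD 417686.19

CIF: the seller pays costs through ocean freight and marine insurance to the destination port.
Already in the invoice (seller's account under CIF): export clearance, origin terminal — exclude.
The CIF price already equals the CIF value: 353126.59
Import duty = 353126.59 × 17.6% = 62150.28
Buyer bears: destination terminal 482.00 + brokerage 98.59 + delivery 1828.73 + duty 62150.28 = 64559.60
Landed cost = invoice 353126.59 + 64559.60 = 417686.19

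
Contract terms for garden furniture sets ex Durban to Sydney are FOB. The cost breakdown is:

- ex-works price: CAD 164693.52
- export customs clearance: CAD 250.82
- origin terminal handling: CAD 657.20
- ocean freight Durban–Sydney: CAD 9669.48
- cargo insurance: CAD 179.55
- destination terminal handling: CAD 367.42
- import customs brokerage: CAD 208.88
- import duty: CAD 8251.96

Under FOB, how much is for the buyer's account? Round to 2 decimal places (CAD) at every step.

FOB: the seller bears costs until goods are on board at the origin port; the buyer bears freight, insurance and all costs thereafter.
Seller's account: goods 164693.52 + export clearance 250.82 + origin terminal 657.20 = 165601.54
Buyer's account: freight 9669.48 + insurance 179.55 + destination terminal 367.42 + brokerage 208.88 + duty 8251.96 = 18677.29

Buyer's account: CAD 18677.29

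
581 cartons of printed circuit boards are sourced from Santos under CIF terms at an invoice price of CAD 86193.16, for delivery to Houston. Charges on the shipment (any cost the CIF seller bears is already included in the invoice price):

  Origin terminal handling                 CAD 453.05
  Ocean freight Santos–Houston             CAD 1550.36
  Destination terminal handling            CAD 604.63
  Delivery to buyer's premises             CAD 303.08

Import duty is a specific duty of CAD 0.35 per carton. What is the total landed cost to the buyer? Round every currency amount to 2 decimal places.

CIF: the seller pays costs through ocean freight and marine insurance to the destination port.
Already in the invoice (seller's account under CIF): origin terminal, freight — exclude.
The CIF price already equals the CIF value: 86193.16
Import duty = 581 × 0.35 = 203.35
Buyer bears: destination terminal 604.63 + delivery 303.08 + duty 203.35 = 1111.06
Landed cost = invoice 86193.16 + 1111.06 = 87304.22

Total landed cost: CAD 87304.22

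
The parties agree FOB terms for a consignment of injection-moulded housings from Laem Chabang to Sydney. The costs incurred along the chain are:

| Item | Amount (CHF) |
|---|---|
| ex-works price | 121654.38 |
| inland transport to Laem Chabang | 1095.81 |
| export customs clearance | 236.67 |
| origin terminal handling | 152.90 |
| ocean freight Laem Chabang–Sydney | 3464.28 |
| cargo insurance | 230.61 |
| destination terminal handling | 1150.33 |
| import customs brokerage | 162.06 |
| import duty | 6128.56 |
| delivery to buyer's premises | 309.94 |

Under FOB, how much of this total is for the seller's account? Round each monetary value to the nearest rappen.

FOB: the seller bears costs until goods are on board at the origin port; the buyer bears freight, insurance and all costs thereafter.
Seller's account: goods 121654.38 + inland to port 1095.81 + export clearance 236.67 + origin terminal 152.90 = 123139.76
Buyer's account: freight 3464.28 + insurance 230.61 + destination terminal 1150.33 + brokerage 162.06 + duty 6128.56 + delivery 309.94 = 11445.78

Seller's account: CHF 123139.76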